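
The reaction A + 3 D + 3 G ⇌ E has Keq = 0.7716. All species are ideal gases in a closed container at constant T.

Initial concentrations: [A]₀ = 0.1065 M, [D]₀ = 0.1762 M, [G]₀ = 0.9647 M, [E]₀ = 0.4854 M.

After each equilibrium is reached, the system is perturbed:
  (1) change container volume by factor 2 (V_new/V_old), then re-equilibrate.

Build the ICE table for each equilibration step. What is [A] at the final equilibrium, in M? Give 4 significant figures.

[A]_eq = 0.2395 M

Q₀ = 928 vs Keq = 0.7716 ⇒ Q>K, reverse
Step 1:
                  A         D         G         E
  I          0.1065    0.1762    0.9647    0.4854
  C          0.1839    0.5518    0.5518   -0.1839
  E          0.2904     0.728     1.516    0.3015
  solve Keq expr → x = -0.1839; check Q = 0.7716
Then change container volume by factor 2 (V_new/V_old).
Step 2:
                  A         D         G         E
  I          0.1452     0.364    0.7582    0.1507
  C         0.09429    0.2829    0.2829  -0.09429
  E          0.2395    0.6469     1.041   0.05645
  solve Keq expr → x = -0.09429; check Q = 0.7716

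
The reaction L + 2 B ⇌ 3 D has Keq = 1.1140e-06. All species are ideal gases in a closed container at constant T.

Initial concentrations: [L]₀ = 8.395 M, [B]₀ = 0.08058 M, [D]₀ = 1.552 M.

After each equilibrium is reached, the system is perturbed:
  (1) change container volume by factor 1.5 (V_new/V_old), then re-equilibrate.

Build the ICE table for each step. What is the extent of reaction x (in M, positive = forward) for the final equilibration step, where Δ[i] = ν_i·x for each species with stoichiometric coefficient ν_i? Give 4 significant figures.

x = 0 M

Q₀ = 68.58 vs Keq = 1.1140e-06 ⇒ Q>K, reverse
Step 1:
                  L         B         D
  Initial     8.395   0.08058     1.552
  Change     0.5097     1.019    -1.529
  Equil       8.905       1.1    0.0229
  solve Keq expr → x = -0.5097; check Q = 1.1140e-06
Then change container volume by factor 1.5 (V_new/V_old).
Step 2:
                  L         B         D
  Initial     5.936    0.7333   0.01526
  Change          0         0         0
  Equil       5.936    0.7333   0.01526
  solve Keq expr → x = 0; check Q = 1.1140e-06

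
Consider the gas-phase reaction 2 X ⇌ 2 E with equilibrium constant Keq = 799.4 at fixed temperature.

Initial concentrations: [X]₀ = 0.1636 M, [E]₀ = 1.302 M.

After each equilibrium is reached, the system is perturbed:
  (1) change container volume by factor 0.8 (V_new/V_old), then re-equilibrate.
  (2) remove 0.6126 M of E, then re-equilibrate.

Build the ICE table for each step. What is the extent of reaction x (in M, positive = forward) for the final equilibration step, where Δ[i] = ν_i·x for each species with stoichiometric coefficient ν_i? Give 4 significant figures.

x = 0.01046 M

Q₀ = 63.34 vs Keq = 799.4 ⇒ Q<K, forward
Step 1:
                   X          E
  init        0.1636      1.302
  Δ          -0.1135     0.1135
  eq         0.05007      1.416
  solve Keq expr → x = 0.05677; check Q = 799.4
Then change container volume by factor 0.8 (V_new/V_old).
Step 2:
                   X          E
  init       0.06258      1.769
  Δ                0          0
  eq         0.06258      1.769
  solve Keq expr → x = 0; check Q = 799.4
Then remove 0.6126 M of E.
Step 3:
                   X          E
  init       0.06258      1.157
  Δ         -0.02093    0.02093
  eq         0.04166      1.178
  solve Keq expr → x = 0.01046; check Q = 799.4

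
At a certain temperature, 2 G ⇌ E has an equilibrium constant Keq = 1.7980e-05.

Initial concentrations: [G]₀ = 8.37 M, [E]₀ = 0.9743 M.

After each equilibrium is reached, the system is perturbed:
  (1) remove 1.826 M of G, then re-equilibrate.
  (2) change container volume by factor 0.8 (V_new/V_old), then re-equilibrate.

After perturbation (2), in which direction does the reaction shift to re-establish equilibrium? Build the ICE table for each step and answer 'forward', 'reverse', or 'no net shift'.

Direction: forward

Q₀ = 0.01391 vs Keq = 1.7980e-05 ⇒ Q>K, reverse
Step 1:
                  G         E
  I            8.37    0.9743
  C           1.945   -0.9724
  E           10.31  0.001913
  solve Keq expr → x = -0.9724; check Q = 1.7980e-05
Then remove 1.826 M of G.
Step 2:
                  G         E
  I           8.489  0.001913
  C        0.001234 -6.1697e-04
  E            8.49  0.001296
  solve Keq expr → x = -6.1697e-04; check Q = 1.7980e-05
Then change container volume by factor 0.8 (V_new/V_old).
Step 3:
                  G         E
  I           10.61   0.00162
  C       -8.0938e-04 4.0469e-04
  E           10.61  0.002025
  solve Keq expr → x = 4.0469e-04; check Q = 1.7980e-05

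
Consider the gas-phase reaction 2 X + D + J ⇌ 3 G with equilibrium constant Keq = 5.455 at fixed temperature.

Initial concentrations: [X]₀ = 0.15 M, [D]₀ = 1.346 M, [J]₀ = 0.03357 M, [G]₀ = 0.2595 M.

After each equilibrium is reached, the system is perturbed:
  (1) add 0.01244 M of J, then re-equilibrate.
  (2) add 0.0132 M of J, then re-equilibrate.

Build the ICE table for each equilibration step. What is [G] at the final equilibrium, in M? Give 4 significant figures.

[G]_eq = 0.2373 M

Q₀ = 17.19 vs Keq = 5.455 ⇒ Q>K, reverse
Step 1:
                   X          D          J          G
  init          0.15      1.346    0.03357     0.2595
  Δ          0.02606    0.01303    0.01303   -0.03909
  eq          0.1761      1.359     0.0466     0.2204
  solve Keq expr → x = -0.01303; check Q = 5.455
Then add 0.01244 M of J.
Step 2:
                   X          D          J          G
  init        0.1761      1.359    0.05904     0.2204
  Δ        -0.005824  -0.002912  -0.002912   0.008736
  eq          0.1702      1.356    0.05613     0.2291
  solve Keq expr → x = 0.002912; check Q = 5.455
Then add 0.0132 M of J.
Step 3:
                   X          D          J          G
  init        0.1702      1.356    0.06933     0.2291
  Δ        -0.005421   -0.00271   -0.00271   0.008131
  eq          0.1648      1.353    0.06662     0.2373
  solve Keq expr → x = 0.00271; check Q = 5.455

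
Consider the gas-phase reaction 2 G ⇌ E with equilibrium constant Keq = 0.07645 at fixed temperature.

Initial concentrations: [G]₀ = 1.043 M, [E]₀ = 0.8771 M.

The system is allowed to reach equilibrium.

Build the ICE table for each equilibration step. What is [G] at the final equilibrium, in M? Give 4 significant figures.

[G]_eq = 2.114 M

Q₀ = 0.8063 vs Keq = 0.07645 ⇒ Q>K, reverse
Step 1:
                   G          E
  Initial      1.043     0.8771
  Change       1.071    -0.5355
  Equil        2.114     0.3416
  solve Keq expr → x = -0.5355; check Q = 0.07645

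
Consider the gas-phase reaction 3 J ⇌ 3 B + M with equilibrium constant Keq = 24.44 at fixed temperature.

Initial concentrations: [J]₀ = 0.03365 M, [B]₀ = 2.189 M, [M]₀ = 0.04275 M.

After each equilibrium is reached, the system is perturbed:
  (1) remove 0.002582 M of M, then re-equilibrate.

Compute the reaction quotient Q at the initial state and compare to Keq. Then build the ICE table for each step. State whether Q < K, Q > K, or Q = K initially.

Q₀ = 1.1768e+04 vs Keq = 24.44 ⇒ Q>K, reverse
Step 1:
                  J         B         M
  I         0.03365     2.189   0.04275
  C          0.1061   -0.1061  -0.03537
  E          0.1398     2.083  0.007382
  solve Keq expr → x = -0.03537; check Q = 24.44
Then remove 0.002582 M of M.
Step 2:
                  J         B         M
  I          0.1398     2.083    0.0048
  C       -0.005212  0.005212  0.001737
  E          0.1345     2.088  0.006537
  solve Keq expr → x = 0.001737; check Q = 24.44

Q₀ = 1.1768e+04; Q > K (proceeds reverse)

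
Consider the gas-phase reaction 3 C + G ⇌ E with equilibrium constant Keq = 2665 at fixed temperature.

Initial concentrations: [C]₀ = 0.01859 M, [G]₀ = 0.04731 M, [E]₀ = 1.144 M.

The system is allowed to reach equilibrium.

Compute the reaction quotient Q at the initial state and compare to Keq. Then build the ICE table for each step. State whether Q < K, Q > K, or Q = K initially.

Q₀ = 3.7639e+06 vs Keq = 2665 ⇒ Q>K, reverse
Step 1:
                  C         G         E
  Initial   0.01859   0.04731     1.144
  Change     0.1442   0.04806  -0.04806
  Equil      0.1628   0.09537     1.096
  solve Keq expr → x = -0.04806; check Q = 2665

Q₀ = 3.7639e+06; Q > K (proceeds reverse)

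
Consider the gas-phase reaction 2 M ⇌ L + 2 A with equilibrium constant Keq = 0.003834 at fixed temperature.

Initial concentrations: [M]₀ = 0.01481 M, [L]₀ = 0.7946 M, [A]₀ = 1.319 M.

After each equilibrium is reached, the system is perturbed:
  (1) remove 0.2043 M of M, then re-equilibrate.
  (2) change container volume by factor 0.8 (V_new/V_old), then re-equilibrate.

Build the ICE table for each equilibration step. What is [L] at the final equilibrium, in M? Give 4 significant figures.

[L]_eq = 0.2471 M

Q₀ = 6303 vs Keq = 0.003834 ⇒ Q>K, reverse
Step 1:
                  M         L         A
  init      0.01481    0.7946     1.319
  Δ           1.161   -0.5807    -1.161
  eq          1.176    0.2139    0.1575
  solve Keq expr → x = -0.5807; check Q = 0.003834
Then remove 0.2043 M of M.
Step 2:
                  M         L         A
  init        0.972    0.2139    0.1575
  Δ         0.02112  -0.01056  -0.02112
  eq         0.9931    0.2033    0.1364
  solve Keq expr → x = -0.01056; check Q = 0.003834
Then change container volume by factor 0.8 (V_new/V_old).
Step 3:
                  M         L         A
  init        1.241    0.2541    0.1705
  Δ         0.01409 -0.007043  -0.01409
  eq          1.255    0.2471    0.1564
  solve Keq expr → x = -0.007043; check Q = 0.003834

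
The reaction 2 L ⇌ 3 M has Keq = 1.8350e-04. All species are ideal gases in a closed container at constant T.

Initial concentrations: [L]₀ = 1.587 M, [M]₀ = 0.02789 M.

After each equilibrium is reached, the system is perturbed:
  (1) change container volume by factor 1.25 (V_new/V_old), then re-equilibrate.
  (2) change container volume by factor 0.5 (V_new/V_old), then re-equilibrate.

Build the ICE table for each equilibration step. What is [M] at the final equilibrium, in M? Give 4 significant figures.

Q₀ = 8.6137e-06 vs Keq = 1.8350e-04 ⇒ Q<K, forward
Step 1:
                    L           M
  I             1.587     0.02789
  C          -0.03225     0.04837
  E             1.555     0.07626
  solve Keq expr → x = 0.01612; check Q = 1.8350e-04
Then change container volume by factor 1.25 (V_new/V_old).
Step 2:
                    L           M
  I             1.244     0.06101
  C         -0.003069    0.004603
  E             1.241     0.06561
  solve Keq expr → x = 0.001534; check Q = 1.8350e-04
Then change container volume by factor 0.5 (V_new/V_old).
Step 3:
                    L           M
  I             2.481      0.1312
  C           0.01772    -0.02658
  E             2.499      0.1047
  solve Keq expr → x = -0.008859; check Q = 1.8350e-04

[M]_eq = 0.1047 M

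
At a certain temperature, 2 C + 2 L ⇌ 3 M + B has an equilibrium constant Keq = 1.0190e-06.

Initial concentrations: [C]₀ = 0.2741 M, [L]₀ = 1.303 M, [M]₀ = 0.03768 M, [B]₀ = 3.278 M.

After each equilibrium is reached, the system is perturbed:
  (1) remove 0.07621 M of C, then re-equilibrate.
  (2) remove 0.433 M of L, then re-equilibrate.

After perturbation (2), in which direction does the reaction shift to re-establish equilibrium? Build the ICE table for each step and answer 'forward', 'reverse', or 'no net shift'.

Direction: reverse

Q₀ = 0.001375 vs Keq = 1.0190e-06 ⇒ Q>K, reverse
Step 1:
                    C           L           M           B
  Initial      0.2741       1.303     0.03768       3.278
  Change      0.02269     0.02269    -0.03404    -0.01135
  Equil        0.2968       1.326    0.003642       3.267
  solve Keq expr → x = -0.01135; check Q = 1.0190e-06
Then remove 0.07621 M of C.
Step 2:
                    C           L           M           B
  Initial      0.2206       1.326    0.003642       3.267
  Change   4.3269e-04  4.3269e-04 -6.4904e-04 -2.1635e-04
  Equil         0.221       1.326    0.002993       3.266
  solve Keq expr → x = -2.1635e-04; check Q = 1.0190e-06
Then remove 0.433 M of L.
Step 3:
                    C           L           M           B
  Initial       0.221      0.8931    0.002993       3.266
  Change   4.5948e-04  4.5948e-04 -6.8923e-04 -2.2974e-04
  Equil        0.2215      0.8936    0.002303       3.266
  solve Keq expr → x = -2.2974e-04; check Q = 1.0190e-06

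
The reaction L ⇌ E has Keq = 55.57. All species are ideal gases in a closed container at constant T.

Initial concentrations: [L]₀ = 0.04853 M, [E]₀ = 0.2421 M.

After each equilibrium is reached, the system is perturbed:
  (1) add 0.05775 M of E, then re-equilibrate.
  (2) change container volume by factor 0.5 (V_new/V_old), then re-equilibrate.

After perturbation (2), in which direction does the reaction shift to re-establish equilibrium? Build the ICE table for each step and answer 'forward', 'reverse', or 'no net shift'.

Q₀ = 4.989 vs Keq = 55.57 ⇒ Q<K, forward
Step 1:
                    L           E
  init        0.04853      0.2421
  Δ          -0.04339     0.04339
  eq         0.005138      0.2855
  solve Keq expr → x = 0.04339; check Q = 55.57
Then add 0.05775 M of E.
Step 2:
                    L           E
  init       0.005138      0.3432
  Δ          0.001021   -0.001021
  eq         0.006158      0.3422
  solve Keq expr → x = -0.001021; check Q = 55.57
Then change container volume by factor 0.5 (V_new/V_old).
Step 3:
                    L           E
  init        0.01232      0.6844
  Δ                 0           0
  eq          0.01232      0.6844
  solve Keq expr → x = 0; check Q = 55.57

Direction: no net shift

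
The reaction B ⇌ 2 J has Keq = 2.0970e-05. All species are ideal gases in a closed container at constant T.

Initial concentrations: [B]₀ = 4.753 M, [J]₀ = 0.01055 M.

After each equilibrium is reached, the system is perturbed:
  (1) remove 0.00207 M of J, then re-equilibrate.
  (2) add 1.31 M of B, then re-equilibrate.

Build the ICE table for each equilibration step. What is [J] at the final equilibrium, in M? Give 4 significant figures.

Q₀ = 2.3417e-05 vs Keq = 2.0970e-05 ⇒ Q>K, reverse
Step 1:
                  B         J
  init        4.753   0.01055
  Δ       2.8310e-04 -5.6620e-04
  eq          4.753  0.009984
  solve Keq expr → x = -2.8310e-04; check Q = 2.0970e-05
Then remove 0.00207 M of J.
Step 2:
                  B         J
  init        4.753  0.007914
  Δ       -0.001034  0.002069
  eq          4.752  0.009983
  solve Keq expr → x = 0.001034; check Q = 2.0970e-05
Then add 1.31 M of B.
Step 3:
                  B         J
  init        6.062  0.009983
  Δ       -6.4583e-04  0.001292
  eq          6.062   0.01127
  solve Keq expr → x = 6.4583e-04; check Q = 2.0970e-05

[J]_eq = 0.01127 M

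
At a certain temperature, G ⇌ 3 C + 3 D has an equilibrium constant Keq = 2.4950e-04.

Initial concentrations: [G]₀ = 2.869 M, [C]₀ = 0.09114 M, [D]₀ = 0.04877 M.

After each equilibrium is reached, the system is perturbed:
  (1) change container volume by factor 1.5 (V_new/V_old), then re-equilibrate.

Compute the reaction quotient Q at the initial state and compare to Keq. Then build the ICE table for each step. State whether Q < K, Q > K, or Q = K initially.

Q₀ = 3.0609e-08; Q < K (proceeds forward)

Q₀ = 3.0609e-08 vs Keq = 2.4950e-04 ⇒ Q<K, forward
Step 1:
                    G           C           D
  Initial       2.869     0.09114     0.04877
  Change     -0.07618      0.2285      0.2285
  Equil         2.793      0.3197      0.2773
  solve Keq expr → x = 0.07618; check Q = 2.4950e-04
Then change container volume by factor 1.5 (V_new/V_old).
Step 2:
                    G           C           D
  Initial       1.862      0.2131      0.1849
  Change     -0.02633     0.07899     0.07899
  Equil         1.836      0.2921      0.2639
  solve Keq expr → x = 0.02633; check Q = 2.4950e-04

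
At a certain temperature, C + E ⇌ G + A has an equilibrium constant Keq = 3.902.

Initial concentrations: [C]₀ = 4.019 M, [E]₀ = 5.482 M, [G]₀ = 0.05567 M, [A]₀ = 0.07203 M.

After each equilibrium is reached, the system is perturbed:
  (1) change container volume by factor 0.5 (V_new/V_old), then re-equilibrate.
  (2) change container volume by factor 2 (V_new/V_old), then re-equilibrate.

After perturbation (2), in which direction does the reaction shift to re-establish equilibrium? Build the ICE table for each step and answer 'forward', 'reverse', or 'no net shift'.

Q₀ = 1.8200e-04 vs Keq = 3.902 ⇒ Q<K, forward
Step 1:
                  C         E         G         A
  init        4.019     5.482   0.05567   0.07203
  Δ          -3.024    -3.024     3.024     3.024
  eq         0.9946     2.458      3.08     3.096
  solve Keq expr → x = 3.024; check Q = 3.902
Then change container volume by factor 0.5 (V_new/V_old).
Step 2:
                  C         E         G         A
  init        1.989     4.915      6.16     6.193
  Δ               0         0         0         0
  eq          1.989     4.915      6.16     6.193
  solve Keq expr → x = 0; check Q = 3.902
Then change container volume by factor 2 (V_new/V_old).
Step 3:
                  C         E         G         A
  init       0.9946     2.458      3.08     3.096
  Δ               0         0         0         0
  eq         0.9946     2.458      3.08     3.096
  solve Keq expr → x = 0; check Q = 3.902

Direction: no net shift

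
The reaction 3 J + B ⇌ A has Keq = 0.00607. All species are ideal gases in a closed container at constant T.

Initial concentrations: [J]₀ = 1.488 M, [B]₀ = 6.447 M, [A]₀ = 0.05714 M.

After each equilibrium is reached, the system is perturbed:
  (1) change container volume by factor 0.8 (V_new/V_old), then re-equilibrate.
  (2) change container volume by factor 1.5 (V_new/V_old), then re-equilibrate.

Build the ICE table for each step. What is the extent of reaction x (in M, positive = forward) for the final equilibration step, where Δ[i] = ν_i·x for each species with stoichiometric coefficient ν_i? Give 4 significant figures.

Q₀ = 0.00269 vs Keq = 0.00607 ⇒ Q<K, forward
Step 1:
                  J         B         A
  init        1.488     6.447   0.05714
  Δ         -0.1244  -0.04145   0.04145
  eq          1.364     6.406   0.09859
  solve Keq expr → x = 0.04145; check Q = 0.00607
Then change container volume by factor 0.8 (V_new/V_old).
Step 2:
                  J         B         A
  init        1.705     8.007    0.1232
  Δ         -0.1619  -0.05397   0.05397
  eq          1.543     7.953    0.1772
  solve Keq expr → x = 0.05397; check Q = 0.00607
Then change container volume by factor 1.5 (V_new/V_old).
Step 3:
                  J         B         A
  init        1.028     5.302    0.1181
  Δ          0.1815   0.06049  -0.06049
  eq           1.21     5.362   0.05765
  solve Keq expr → x = -0.06049; check Q = 0.00607

x = -0.06049 M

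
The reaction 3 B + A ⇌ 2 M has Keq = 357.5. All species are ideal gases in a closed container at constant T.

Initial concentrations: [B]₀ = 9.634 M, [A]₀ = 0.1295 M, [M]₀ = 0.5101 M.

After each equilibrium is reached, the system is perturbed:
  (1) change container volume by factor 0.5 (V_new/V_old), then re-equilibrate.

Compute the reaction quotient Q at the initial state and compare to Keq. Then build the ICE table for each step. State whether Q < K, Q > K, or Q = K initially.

Q₀ = 0.002247; Q < K (proceeds forward)

Q₀ = 0.002247 vs Keq = 357.5 ⇒ Q<K, forward
Step 1:
                   B          A          M
  I            9.634     0.1295     0.5101
  C          -0.3885    -0.1295      0.259
  E            9.246 2.0936e-06     0.7691
  solve Keq expr → x = 0.1295; check Q = 357.5
Then change container volume by factor 0.5 (V_new/V_old).
Step 2:
                   B          A          M
  I            18.49 4.1872e-06      1.538
  C       -9.4211e-06 -3.1404e-06 6.2808e-06
  E            18.49 1.0468e-06      1.538
  solve Keq expr → x = 3.1404e-06; check Q = 357.5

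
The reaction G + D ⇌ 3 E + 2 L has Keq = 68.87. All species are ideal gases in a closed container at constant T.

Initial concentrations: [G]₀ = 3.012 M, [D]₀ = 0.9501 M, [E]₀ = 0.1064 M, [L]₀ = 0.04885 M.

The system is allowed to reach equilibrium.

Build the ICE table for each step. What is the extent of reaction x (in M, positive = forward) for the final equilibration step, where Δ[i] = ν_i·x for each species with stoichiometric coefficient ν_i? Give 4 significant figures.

Q₀ = 1.0045e-06 vs Keq = 68.87 ⇒ Q<K, forward
Step 1:
                   G          D          E          L
  Initial      3.012     0.9501     0.1064    0.04885
  Change     -0.7494    -0.7494      2.248      1.499
  Equil        2.263     0.2007      2.355      1.548
  solve Keq expr → x = 0.7494; check Q = 68.87

x = 0.7494 M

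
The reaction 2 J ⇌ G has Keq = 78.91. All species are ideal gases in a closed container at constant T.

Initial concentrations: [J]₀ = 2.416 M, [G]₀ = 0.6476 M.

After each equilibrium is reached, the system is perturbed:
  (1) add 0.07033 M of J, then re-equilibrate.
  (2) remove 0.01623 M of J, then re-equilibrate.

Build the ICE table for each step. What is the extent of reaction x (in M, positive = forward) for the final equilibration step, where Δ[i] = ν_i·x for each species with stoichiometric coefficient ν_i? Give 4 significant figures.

x = -0.007949 M

Q₀ = 0.1109 vs Keq = 78.91 ⇒ Q<K, forward
Step 1:
                   J          G
  I            2.416     0.6476
  C           -2.266      1.133
  E           0.1502       1.78
  solve Keq expr → x = 1.133; check Q = 78.91
Then add 0.07033 M of J.
Step 2:
                   J          G
  I           0.2205       1.78
  C         -0.06888    0.03444
  E           0.1517      1.815
  solve Keq expr → x = 0.03444; check Q = 78.91
Then remove 0.01623 M of J.
Step 3:
                   J          G
  I           0.1354      1.815
  C           0.0159  -0.007949
  E           0.1513      1.807
  solve Keq expr → x = -0.007949; check Q = 78.91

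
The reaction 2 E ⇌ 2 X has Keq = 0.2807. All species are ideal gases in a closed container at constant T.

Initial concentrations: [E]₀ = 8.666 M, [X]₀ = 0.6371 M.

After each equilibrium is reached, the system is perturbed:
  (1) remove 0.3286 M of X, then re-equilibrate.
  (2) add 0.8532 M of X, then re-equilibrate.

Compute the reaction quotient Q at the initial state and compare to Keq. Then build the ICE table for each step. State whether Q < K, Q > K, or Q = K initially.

Q₀ = 0.005405; Q < K (proceeds forward)

Q₀ = 0.005405 vs Keq = 0.2807 ⇒ Q<K, forward
Step 1:
                  E         X
  Initial     8.666    0.6371
  Change     -2.585     2.585
  Equil       6.081     3.222
  solve Keq expr → x = 1.292; check Q = 0.2807
Then remove 0.3286 M of X.
Step 2:
                  E         X
  Initial     6.081     2.893
  Change    -0.2148    0.2148
  Equil       5.866     3.108
  solve Keq expr → x = 0.1074; check Q = 0.2807
Then add 0.8532 M of X.
Step 3:
                  E         X
  Initial     5.866     3.961
  Change     0.5577   -0.5577
  Equil       6.424     3.404
  solve Keq expr → x = -0.2789; check Q = 0.2807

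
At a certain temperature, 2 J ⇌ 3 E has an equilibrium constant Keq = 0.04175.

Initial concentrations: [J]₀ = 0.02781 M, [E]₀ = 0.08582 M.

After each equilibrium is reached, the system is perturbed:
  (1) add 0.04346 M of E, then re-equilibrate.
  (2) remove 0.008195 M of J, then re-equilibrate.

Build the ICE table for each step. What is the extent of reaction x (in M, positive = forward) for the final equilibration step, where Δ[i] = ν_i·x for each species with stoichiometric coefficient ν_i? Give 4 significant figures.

Q₀ = 0.8173 vs Keq = 0.04175 ⇒ Q>K, reverse
Step 1:
                    J           E
  Initial     0.02781     0.08582
  Change      0.02476    -0.03714
  Equil       0.05257     0.04868
  solve Keq expr → x = -0.01238; check Q = 0.04175
Then add 0.04346 M of E.
Step 2:
                    J           E
  Initial     0.05257     0.09214
  Change      0.02087    -0.03131
  Equil       0.07344     0.06084
  solve Keq expr → x = -0.01044; check Q = 0.04175
Then remove 0.008195 M of J.
Step 3:
                    J           E
  Initial     0.06524     0.06084
  Change     0.002228   -0.003342
  Equil       0.06747      0.0575
  solve Keq expr → x = -0.001114; check Q = 0.04175

x = -0.001114 M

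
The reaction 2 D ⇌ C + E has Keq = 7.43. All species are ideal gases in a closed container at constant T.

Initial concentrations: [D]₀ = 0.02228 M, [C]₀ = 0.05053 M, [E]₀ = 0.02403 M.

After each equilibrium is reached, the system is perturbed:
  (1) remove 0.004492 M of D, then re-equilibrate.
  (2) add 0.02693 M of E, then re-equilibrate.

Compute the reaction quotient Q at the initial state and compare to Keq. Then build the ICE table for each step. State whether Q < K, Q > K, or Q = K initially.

Q₀ = 2.446; Q < K (proceeds forward)

Q₀ = 2.446 vs Keq = 7.43 ⇒ Q<K, forward
Step 1:
                    D           C           E
  init        0.02228     0.05053     0.02403
  Δ         -0.007947    0.003974    0.003974
  eq          0.01433      0.0545       0.028
  solve Keq expr → x = 0.003974; check Q = 7.43
Then remove 0.004492 M of D.
Step 2:
                    D           C           E
  init       0.009841      0.0545       0.028
  Δ          0.003761   -0.001881   -0.001881
  eq           0.0136     0.05262     0.02612
  solve Keq expr → x = -0.001881; check Q = 7.43
Then add 0.02693 M of E.
Step 3:
                    D           C           E
  init         0.0136     0.05262     0.05305
  Δ          0.004886   -0.002443   -0.002443
  eq          0.01849     0.05018     0.05061
  solve Keq expr → x = -0.002443; check Q = 7.43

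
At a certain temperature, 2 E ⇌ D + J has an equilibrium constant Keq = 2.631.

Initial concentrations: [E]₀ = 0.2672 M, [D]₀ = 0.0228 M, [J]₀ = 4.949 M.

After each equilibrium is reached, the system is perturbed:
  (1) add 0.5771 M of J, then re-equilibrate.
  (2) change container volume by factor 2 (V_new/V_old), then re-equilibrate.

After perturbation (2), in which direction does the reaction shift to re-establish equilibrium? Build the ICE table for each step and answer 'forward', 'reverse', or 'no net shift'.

Direction: no net shift

Q₀ = 1.58 vs Keq = 2.631 ⇒ Q<K, forward
Step 1:
                    E           D           J
  Initial      0.2672      0.0228       4.949
  Change      -0.0195    0.009752    0.009752
  Equil        0.2477     0.03255       4.959
  solve Keq expr → x = 0.009752; check Q = 2.631
Then add 0.5771 M of J.
Step 2:
                    E           D           J
  Initial      0.2477     0.03255       5.536
  Change     0.004584   -0.002292   -0.002292
  Equil        0.2523     0.03026       5.534
  solve Keq expr → x = -0.002292; check Q = 2.631
Then change container volume by factor 2 (V_new/V_old).
Step 3:
                    E           D           J
  Initial      0.1261     0.01513       2.767
  Change            0           0           0
  Equil        0.1261     0.01513       2.767
  solve Keq expr → x = 0; check Q = 2.631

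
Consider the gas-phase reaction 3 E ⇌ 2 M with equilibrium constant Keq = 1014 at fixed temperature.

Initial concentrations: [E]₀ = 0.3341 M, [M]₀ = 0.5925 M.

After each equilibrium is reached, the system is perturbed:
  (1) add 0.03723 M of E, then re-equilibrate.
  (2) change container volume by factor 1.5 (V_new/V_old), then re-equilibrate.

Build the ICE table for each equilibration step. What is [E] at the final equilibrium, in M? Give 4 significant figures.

Q₀ = 9.413 vs Keq = 1014 ⇒ Q<K, forward
Step 1:
                  E         M
  I          0.3341    0.5925
  C         -0.2512    0.1675
  E         0.08289      0.76
  solve Keq expr → x = 0.08374; check Q = 1014
Then add 0.03723 M of E.
Step 2:
                  E         M
  I          0.1201      0.76
  C        -0.03552   0.02368
  E         0.08461    0.7836
  solve Keq expr → x = 0.01184; check Q = 1014
Then change container volume by factor 1.5 (V_new/V_old).
Step 3:
                  E         M
  I          0.0564    0.5224
  C        0.007737 -0.005158
  E         0.06414    0.5173
  solve Keq expr → x = -0.002579; check Q = 1014

[E]_eq = 0.06414 M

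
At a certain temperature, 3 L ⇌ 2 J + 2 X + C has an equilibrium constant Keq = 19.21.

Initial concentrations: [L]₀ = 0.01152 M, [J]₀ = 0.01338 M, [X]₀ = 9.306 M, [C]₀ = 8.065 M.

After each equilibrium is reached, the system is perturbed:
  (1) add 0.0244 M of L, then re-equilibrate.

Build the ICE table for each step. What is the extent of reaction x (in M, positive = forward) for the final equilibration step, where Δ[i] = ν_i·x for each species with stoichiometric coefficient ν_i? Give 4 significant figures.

x = 5.7443e-04 M

Q₀ = 8.1787e+04 vs Keq = 19.21 ⇒ Q>K, reverse
Step 1:
                  L         J         X         C
  init      0.01152   0.01338     9.306     8.065
  Δ         0.01876   -0.0125   -0.0125 -0.006252
  eq        0.03028 8.7523e-04     9.293     8.059
  solve Keq expr → x = -0.006252; check Q = 19.21
Then add 0.0244 M of L.
Step 2:
                  L         J         X         C
  init      0.05468 8.7523e-04     9.293     8.059
  Δ       -0.001723  0.001149  0.001149 5.7443e-04
  eq        0.05295  0.002024     9.295     8.059
  solve Keq expr → x = 5.7443e-04; check Q = 19.21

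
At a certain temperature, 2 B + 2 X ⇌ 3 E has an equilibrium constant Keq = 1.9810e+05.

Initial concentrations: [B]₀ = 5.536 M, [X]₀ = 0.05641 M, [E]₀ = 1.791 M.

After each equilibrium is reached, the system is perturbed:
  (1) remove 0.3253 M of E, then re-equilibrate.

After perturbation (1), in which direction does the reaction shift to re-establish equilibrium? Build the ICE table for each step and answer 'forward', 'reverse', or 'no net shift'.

Direction: forward

Q₀ = 58.91 vs Keq = 1.9810e+05 ⇒ Q<K, forward
Step 1:
                    B           X           E
  init          5.536     0.05641       1.791
  Δ          -0.05536    -0.05536     0.08304
  eq            5.481    0.001052       1.874
  solve Keq expr → x = 0.02768; check Q = 1.9810e+05
Then remove 0.3253 M of E.
Step 2:
                    B           X           E
  init          5.481    0.001052       1.549
  Δ       -2.6125e-04 -2.6125e-04  3.9187e-04
  eq             5.48  7.9046e-04       1.549
  solve Keq expr → x = 1.3062e-04; check Q = 1.9810e+05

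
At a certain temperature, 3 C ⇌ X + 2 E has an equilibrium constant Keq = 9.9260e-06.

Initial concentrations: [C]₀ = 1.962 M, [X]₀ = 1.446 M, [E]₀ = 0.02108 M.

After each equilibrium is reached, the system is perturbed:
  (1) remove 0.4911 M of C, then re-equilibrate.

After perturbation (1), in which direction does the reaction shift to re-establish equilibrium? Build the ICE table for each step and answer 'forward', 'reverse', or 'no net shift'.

Q₀ = 8.5077e-05 vs Keq = 9.9260e-06 ⇒ Q>K, reverse
Step 1:
                    C           X           E
  Initial       1.962       1.446     0.02108
  Change      0.02062   -0.006874    -0.01375
  Equil         1.983       1.439    0.007332
  solve Keq expr → x = -0.006874; check Q = 9.9260e-06
Then remove 0.4911 M of C.
Step 2:
                    C           X           E
  Initial       1.492       1.439    0.007332
  Change     0.003791   -0.001264   -0.002527
  Equil         1.495       1.438    0.004804
  solve Keq expr → x = -0.001264; check Q = 9.9260e-06

Direction: reverse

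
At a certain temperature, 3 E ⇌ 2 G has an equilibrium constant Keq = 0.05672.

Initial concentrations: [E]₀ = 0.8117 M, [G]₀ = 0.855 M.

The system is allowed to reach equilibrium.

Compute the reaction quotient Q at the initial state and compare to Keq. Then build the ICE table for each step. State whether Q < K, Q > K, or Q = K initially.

Q₀ = 1.367; Q > K (proceeds reverse)

Q₀ = 1.367 vs Keq = 0.05672 ⇒ Q>K, reverse
Step 1:
                    E           G
  I            0.8117       0.855
  C            0.6507     -0.4338
  E             1.462      0.4212
  solve Keq expr → x = -0.2169; check Q = 0.05672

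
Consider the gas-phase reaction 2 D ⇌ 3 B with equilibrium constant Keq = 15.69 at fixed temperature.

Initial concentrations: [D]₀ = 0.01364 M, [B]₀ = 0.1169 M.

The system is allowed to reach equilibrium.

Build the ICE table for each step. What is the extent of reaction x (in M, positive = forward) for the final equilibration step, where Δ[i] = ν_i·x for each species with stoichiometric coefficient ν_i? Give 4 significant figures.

Q₀ = 8.586 vs Keq = 15.69 ⇒ Q<K, forward
Step 1:
                    D           B
  I           0.01364      0.1169
  C         -0.002968    0.004452
  E           0.01067      0.1214
  solve Keq expr → x = 0.001484; check Q = 15.69

x = 0.001484 M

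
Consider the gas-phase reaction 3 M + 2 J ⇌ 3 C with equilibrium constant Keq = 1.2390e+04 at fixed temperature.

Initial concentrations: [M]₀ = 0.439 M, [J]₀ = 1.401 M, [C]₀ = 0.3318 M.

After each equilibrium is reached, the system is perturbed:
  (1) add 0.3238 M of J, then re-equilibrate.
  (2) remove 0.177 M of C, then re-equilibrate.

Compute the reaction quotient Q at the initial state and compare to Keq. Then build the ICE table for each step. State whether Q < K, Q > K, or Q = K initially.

Q₀ = 0.22 vs Keq = 1.2390e+04 ⇒ Q<K, forward
Step 1:
                  M         J         C
  init        0.439     1.401    0.3318
  Δ         -0.4094    -0.273    0.4094
  eq        0.02956     1.128    0.7412
  solve Keq expr → x = 0.1365; check Q = 1.2390e+04
Then add 0.3238 M of J.
Step 2:
                  M         J         C
  init      0.02956     1.452    0.7412
  Δ       -0.004395  -0.00293  0.004395
  eq        0.02517     1.449    0.7456
  solve Keq expr → x = 0.001465; check Q = 1.2390e+04
Then remove 0.177 M of C.
Step 3:
                  M         J         C
  init      0.02517     1.449    0.5686
  Δ       -0.005746  -0.00383  0.005746
  eq        0.01942     1.445    0.5744
  solve Keq expr → x = 0.001915; check Q = 1.2390e+04

Q₀ = 0.22; Q < K (proceeds forward)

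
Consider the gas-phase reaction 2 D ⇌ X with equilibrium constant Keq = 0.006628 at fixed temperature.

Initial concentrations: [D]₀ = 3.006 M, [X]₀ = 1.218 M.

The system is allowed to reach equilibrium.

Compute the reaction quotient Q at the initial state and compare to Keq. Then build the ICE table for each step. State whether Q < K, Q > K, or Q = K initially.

Q₀ = 0.1348 vs Keq = 0.006628 ⇒ Q>K, reverse
Step 1:
                  D         X
  init        3.006     1.218
  Δ           2.092    -1.046
  eq          5.098    0.1722
  solve Keq expr → x = -1.046; check Q = 0.006628

Q₀ = 0.1348; Q > K (proceeds reverse)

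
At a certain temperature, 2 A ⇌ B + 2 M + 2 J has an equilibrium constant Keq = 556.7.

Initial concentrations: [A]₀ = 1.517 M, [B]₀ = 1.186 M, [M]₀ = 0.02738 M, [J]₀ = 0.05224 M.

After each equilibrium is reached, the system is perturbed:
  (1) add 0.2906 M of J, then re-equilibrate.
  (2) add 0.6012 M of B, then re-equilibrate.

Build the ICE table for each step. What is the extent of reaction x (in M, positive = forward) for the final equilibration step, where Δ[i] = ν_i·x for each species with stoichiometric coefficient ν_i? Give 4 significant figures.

Q₀ = 1.0544e-06 vs Keq = 556.7 ⇒ Q<K, forward
Step 1:
                    A           B           M           J
  init          1.517       1.186     0.02738     0.05224
  Δ            -1.397      0.6985       1.397       1.397
  eq           0.1201       1.884       1.424       1.449
  solve Keq expr → x = 0.6985; check Q = 556.7
Then add 0.2906 M of J.
Step 2:
                    A           B           M           J
  init         0.1201       1.884       1.424        1.74
  Δ           0.02004    -0.01002    -0.02004    -0.02004
  eq           0.1401       1.874       1.404        1.72
  solve Keq expr → x = -0.01002; check Q = 556.7
Then add 0.6012 M of B.
Step 3:
                    A           B           M           J
  init         0.1401       2.476       1.404        1.72
  Δ            0.0171   -0.008549     -0.0171     -0.0171
  eq           0.1572       2.467       1.387       1.703
  solve Keq expr → x = -0.008549; check Q = 556.7

x = -0.008549 M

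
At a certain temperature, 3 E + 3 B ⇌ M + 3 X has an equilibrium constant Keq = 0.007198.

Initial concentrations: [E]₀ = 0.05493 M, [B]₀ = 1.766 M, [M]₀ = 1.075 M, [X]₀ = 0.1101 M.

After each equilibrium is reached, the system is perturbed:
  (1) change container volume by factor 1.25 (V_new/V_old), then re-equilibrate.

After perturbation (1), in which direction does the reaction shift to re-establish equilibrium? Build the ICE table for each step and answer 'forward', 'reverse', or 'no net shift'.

Q₀ = 1.572 vs Keq = 0.007198 ⇒ Q>K, reverse
Step 1:
                   E          B          M          X
  init       0.05493      1.766      1.075     0.1101
  Δ          0.06749    0.06749    -0.0225   -0.06749
  eq          0.1224      1.833      1.053    0.04261
  solve Keq expr → x = -0.0225; check Q = 0.007198
Then change container volume by factor 1.25 (V_new/V_old).
Step 2:
                   E          B          M          X
  init       0.09794      1.467      0.842    0.03409
  Δ         0.003557   0.003557  -0.001186  -0.003557
  eq          0.1015       1.47     0.8408    0.03053
  solve Keq expr → x = -0.001186; check Q = 0.007198

Direction: reverse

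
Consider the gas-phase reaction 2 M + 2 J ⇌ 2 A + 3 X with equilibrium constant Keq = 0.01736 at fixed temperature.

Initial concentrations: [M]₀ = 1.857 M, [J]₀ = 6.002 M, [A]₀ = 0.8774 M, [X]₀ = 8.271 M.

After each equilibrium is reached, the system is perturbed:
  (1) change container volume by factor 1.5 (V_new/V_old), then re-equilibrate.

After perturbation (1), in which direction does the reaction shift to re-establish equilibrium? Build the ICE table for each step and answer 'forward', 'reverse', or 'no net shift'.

Direction: forward

Q₀ = 3.506 vs Keq = 0.01736 ⇒ Q>K, reverse
Step 1:
                  M         J         A         X
  init        1.857     6.002    0.8774     8.271
  Δ          0.7554    0.7554   -0.7554    -1.133
  eq          2.612     6.757     0.122     7.138
  solve Keq expr → x = -0.3777; check Q = 0.01736
Then change container volume by factor 1.5 (V_new/V_old).
Step 2:
                  M         J         A         X
  init        1.742     4.505   0.08131     4.759
  Δ        -0.01624  -0.01624   0.01624   0.02436
  eq          1.725     4.489   0.09755     4.783
  solve Keq expr → x = 0.00812; check Q = 0.01736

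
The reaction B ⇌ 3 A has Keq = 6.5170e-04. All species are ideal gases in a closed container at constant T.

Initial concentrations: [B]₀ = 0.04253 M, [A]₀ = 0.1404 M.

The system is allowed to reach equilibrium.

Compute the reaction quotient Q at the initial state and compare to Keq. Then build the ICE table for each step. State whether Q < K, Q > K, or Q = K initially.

Q₀ = 0.06507 vs Keq = 6.5170e-04 ⇒ Q>K, reverse
Step 1:
                    B           A
  Initial     0.04253      0.1404
  Change       0.0345     -0.1035
  Equil       0.07703     0.03689
  solve Keq expr → x = -0.0345; check Q = 6.5170e-04

Q₀ = 0.06507; Q > K (proceeds reverse)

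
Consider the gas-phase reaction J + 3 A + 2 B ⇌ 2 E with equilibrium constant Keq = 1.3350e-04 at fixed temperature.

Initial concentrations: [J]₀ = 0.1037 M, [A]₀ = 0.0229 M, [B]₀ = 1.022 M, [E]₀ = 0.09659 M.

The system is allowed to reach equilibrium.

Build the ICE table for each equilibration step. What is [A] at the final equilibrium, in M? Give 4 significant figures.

[A]_eq = 0.1673 M

Q₀ = 7173 vs Keq = 1.3350e-04 ⇒ Q>K, reverse
Step 1:
                  J         A         B         E
  I          0.1037    0.0229     1.022   0.09659
  C         0.04812    0.1444   0.09625  -0.09625
  E          0.1518    0.1673     1.118 3.4440e-04
  solve Keq expr → x = -0.04812; check Q = 1.3350e-04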